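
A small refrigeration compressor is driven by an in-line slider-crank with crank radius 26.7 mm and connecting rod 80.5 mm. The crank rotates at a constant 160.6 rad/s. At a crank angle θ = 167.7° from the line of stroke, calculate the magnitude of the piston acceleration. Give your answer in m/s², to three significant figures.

464

ω = 160.6 rad/s
x(θ) = r cosθ + √(L² − r² sin²θ); with ω constant, a = ω²·d²x/dθ².
d²x/dθ² = −r cosθ − r²(cos2θ)/√u − r⁴ sin²2θ/(4u^{3/2}),  u = L² − r² sin²θ = 0.0064479 m².
Substituting r = 0.0267 m, L = 0.0805 m, θ = 167.7°: d²x/dθ² = +0.017972 m.
a = ω²·d²x/dθ² = (160.6)²·(+0.017972) = +463.55 m/s²;  |a| = 463.55 m/s².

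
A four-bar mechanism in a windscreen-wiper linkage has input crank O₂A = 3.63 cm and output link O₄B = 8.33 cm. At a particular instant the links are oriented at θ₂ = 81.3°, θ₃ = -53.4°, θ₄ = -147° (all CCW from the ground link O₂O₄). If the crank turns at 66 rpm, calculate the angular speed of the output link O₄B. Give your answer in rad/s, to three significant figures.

2.15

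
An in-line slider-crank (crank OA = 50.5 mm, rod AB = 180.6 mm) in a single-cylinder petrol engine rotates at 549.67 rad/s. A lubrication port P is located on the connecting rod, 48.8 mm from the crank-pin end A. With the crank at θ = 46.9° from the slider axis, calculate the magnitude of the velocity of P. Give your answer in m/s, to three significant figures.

25.4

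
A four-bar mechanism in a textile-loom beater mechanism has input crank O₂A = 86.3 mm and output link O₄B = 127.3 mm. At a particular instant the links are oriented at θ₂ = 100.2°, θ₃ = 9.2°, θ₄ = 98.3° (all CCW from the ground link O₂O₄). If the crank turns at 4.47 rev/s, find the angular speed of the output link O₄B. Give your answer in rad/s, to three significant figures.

ω₂ = 28.09 rad/s (from 4.47 rev/s).
Differentiating the loop-closure r₂e^{iθ₂}+r₃e^{iθ₃}=r₁+r₄e^{iθ₄} gives r₂ω₂e^{iθ₂}+r₃ω₃e^{iθ₃}=r₄ω₄e^{iθ₄}.
Eliminating the other unknown: ω₄ = r₂ω₂ sin(θ₂−θ₃) / [r₄ sin(θ₄−θ₃)].
Numerator sine = +0.99985; denominator sine = +0.99988.
Result = 0.0863·28.09·(+0.99985) / (0.1273·(+0.99988)) = +19.04 rad/s; magnitude 19.04 rad/s.

19.0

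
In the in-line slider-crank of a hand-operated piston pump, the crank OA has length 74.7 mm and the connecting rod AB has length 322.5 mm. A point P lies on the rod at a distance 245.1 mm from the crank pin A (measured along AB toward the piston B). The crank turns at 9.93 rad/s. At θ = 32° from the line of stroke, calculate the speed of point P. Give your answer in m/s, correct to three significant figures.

0.477

ω = 9.93 rad/s.  Crank-pin speed |V_A| = rω = 0.74177 m/s, perpendicular to OA.
Rod angle: sinφ = −(r/L) sinθ ⇒ φ = -7.050°; ω_rod = −rω cosθ/√(L²−r²sin²θ) = -1.9654 rad/s.
V_P = V_A + ω_rod × AP, with AP = 0.2451 m along the rod.
Components: V_Px = −rω sinθ − a·ω_rod·sinφ = -0.45221 m/s;  V_Py = rω cosθ + a·ω_rod·cosφ = +0.15097 m/s.
|V_P| = √(V_Px² + V_Py²) = 0.47674 m/s.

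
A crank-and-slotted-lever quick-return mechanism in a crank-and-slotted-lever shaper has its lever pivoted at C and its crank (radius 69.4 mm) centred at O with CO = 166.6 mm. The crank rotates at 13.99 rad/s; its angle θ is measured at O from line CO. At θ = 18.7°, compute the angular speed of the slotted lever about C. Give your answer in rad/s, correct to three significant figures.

4.05

ω = 13.99 rad/s
Crank pin A relative to C: A = (d + r cosθ, r sinθ); lever angle φ = atan2(r sinθ, d + r cosθ).
Differentiating tanφ: φ̇ = rω(d cosθ + r)/(d² + r² + 2dr cosθ).
d² + r² + 2dr cosθ = |CA|² = 0.0544753 m²;  d cosθ + r = +0.22721 m.
|ω_lever| = |0.0694·13.99·+0.22721| / 0.0544753 = 4.0494 rad/s.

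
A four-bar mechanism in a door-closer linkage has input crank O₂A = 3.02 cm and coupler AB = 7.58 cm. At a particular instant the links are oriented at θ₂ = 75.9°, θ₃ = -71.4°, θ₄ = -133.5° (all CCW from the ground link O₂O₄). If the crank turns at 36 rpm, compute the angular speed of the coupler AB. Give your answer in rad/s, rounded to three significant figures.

0.834

ω₂ = 3.77 rad/s (from 36 rpm).
Differentiating the loop-closure r₂e^{iθ₂}+r₃e^{iθ₃}=r₁+r₄e^{iθ₄} gives r₂ω₂e^{iθ₂}+r₃ω₃e^{iθ₃}=r₄ω₄e^{iθ₄}.
Eliminating the other unknown: ω₃ = r₂ω₂ sin(θ₄−θ₂) / [r₃ sin(θ₃−θ₄)].
Numerator sine = +0.49090; denominator sine = +0.88377.
Result = 0.0302·3.77·(+0.49090) / (0.0758·(+0.88377)) = +0.83431 rad/s; magnitude 0.83431 rad/s.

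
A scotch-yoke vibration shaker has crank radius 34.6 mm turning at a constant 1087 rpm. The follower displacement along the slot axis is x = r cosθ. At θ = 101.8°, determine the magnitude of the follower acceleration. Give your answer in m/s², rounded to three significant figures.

91.7

ω = 113.8 rad/s (from 1087 rpm).
x = r cosθ ⇒ ẍ = −rω² cosθ (ω constant).
|a| = rω²|cosθ| = 0.0346·(113.8)²·|cos 101.8°| = 91.681 m/s².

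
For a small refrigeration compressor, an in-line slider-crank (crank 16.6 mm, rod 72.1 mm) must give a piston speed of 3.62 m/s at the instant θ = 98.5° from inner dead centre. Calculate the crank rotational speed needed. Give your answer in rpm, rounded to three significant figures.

2180

For an in-line slider-crank, |v_piston| = rω|sinθ|·[1 + r cosθ/√(L² − r² sin²θ)].
With r = 0.0166 m, L = 0.0721 m, θ = 98.5°: the bracketed kinematic factor |dx/dθ| = 0.015844 m.
ω = v/|dx/dθ| = 3.62/0.015844 = 228.48 rad/s.
N = 60ω/(2π) = 2181.8 rpm.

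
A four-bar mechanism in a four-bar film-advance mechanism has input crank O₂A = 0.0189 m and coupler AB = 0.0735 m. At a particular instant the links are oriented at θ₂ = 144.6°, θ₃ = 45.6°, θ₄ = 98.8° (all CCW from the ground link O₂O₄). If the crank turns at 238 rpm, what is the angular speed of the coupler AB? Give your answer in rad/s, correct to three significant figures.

ω₂ = 24.92 rad/s (from 238 rpm).
Differentiating the loop-closure r₂e^{iθ₂}+r₃e^{iθ₃}=r₁+r₄e^{iθ₄} gives r₂ω₂e^{iθ₂}+r₃ω₃e^{iθ₃}=r₄ω₄e^{iθ₄}.
Eliminating the other unknown: ω₃ = r₂ω₂ sin(θ₄−θ₂) / [r₃ sin(θ₃−θ₄)].
Numerator sine = -0.71691; denominator sine = -0.80073.
Result = 0.0189·24.92·(-0.71691) / (0.0735·(-0.80073)) = +5.738 rad/s; magnitude 5.738 rad/s.

5.74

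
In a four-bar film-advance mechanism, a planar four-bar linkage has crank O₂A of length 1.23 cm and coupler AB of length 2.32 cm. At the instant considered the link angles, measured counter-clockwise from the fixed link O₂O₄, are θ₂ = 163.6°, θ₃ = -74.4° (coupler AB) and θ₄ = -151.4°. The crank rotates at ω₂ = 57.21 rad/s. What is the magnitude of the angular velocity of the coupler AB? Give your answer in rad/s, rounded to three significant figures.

22.0

ω₂ = 57.21 rad/s
Differentiating the loop-closure r₂e^{iθ₂}+r₃e^{iθ₃}=r₁+r₄e^{iθ₄} gives r₂ω₂e^{iθ₂}+r₃ω₃e^{iθ₃}=r₄ω₄e^{iθ₄}.
Eliminating the other unknown: ω₃ = r₂ω₂ sin(θ₄−θ₂) / [r₃ sin(θ₃−θ₄)].
Numerator sine = +0.70711; denominator sine = +0.97437.
Result = 0.0123·57.21·(+0.70711) / (0.0232·(+0.97437)) = +22.012 rad/s; magnitude 22.012 rad/s.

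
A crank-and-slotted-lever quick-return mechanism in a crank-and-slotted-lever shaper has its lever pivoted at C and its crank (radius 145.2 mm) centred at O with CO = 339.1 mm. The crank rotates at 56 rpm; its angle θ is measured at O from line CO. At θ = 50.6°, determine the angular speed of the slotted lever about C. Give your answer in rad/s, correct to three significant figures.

1.55

ω = 5.864 rad/s (from 56 rpm).
Crank pin A relative to C: A = (d + r cosθ, r sinθ); lever angle φ = atan2(r sinθ, d + r cosθ).
Differentiating tanφ: φ̇ = rω(d cosθ + r)/(d² + r² + 2dr cosθ).
d² + r² + 2dr cosθ = |CA|² = 0.198577 m²;  d cosθ + r = +0.36044 m.
|ω_lever| = |0.1452·5.864·+0.36044| / 0.198577 = 1.5456 rad/s.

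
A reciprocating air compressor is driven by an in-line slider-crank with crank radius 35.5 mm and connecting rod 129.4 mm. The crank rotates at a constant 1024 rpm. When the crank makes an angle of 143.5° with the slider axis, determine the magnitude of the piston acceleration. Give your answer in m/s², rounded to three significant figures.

293

ω = 2π·1024/60 = 107.2 rad/s
x(θ) = r cosθ + √(L² − r² sin²θ); with ω constant, a = ω²·d²x/dθ².
d²x/dθ² = −r cosθ − r²(cos2θ)/√u − r⁴ sin²2θ/(4u^{3/2}),  u = L² − r² sin²θ = 0.0162985 m².
Substituting r = 0.0355 m, L = 0.1294 m, θ = 143.5°: d²x/dθ² = +0.025476 m.
a = ω²·d²x/dθ² = (107.2)²·(+0.025476) = +292.95 m/s²;  |a| = 292.95 m/s².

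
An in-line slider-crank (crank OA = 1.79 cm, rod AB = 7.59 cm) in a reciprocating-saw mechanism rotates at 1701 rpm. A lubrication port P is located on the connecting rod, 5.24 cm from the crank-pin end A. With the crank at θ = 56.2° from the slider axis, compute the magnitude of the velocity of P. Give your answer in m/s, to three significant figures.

ω = 178.1 rad/s.  Crank-pin speed |V_A| = rω = 3.1885 m/s, perpendicular to OA.
Rod angle: sinφ = −(r/L) sinθ ⇒ φ = -11.302°; ω_rod = −rω cosθ/√(L²−r²sin²θ) = -23.832 rad/s.
V_P = V_A + ω_rod × AP, with AP = 0.0524 m along the rod.
Components: V_Px = −rω sinθ − a·ω_rod·sinφ = -2.8943 m/s;  V_Py = rω cosθ + a·ω_rod·cosφ = +0.54918 m/s.
|V_P| = √(V_Px² + V_Py²) = 2.946 m/s.

2.95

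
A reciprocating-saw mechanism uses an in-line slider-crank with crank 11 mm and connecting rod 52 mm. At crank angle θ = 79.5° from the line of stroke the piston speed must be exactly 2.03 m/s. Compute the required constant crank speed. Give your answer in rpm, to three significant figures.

1720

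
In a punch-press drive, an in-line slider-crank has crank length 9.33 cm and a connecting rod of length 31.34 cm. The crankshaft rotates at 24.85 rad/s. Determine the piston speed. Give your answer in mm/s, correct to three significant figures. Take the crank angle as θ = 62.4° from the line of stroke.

2350

ω = 24.85 rad/s
For an in-line slider-crank, x = r cosθ + √(L² − r² sin²θ), so v = −rω sinθ·[1 + r cosθ/√(L² − r² sin²θ)].
With r = 0.0933 m, L = 0.3134 m, θ = 62.4°: √(L² − r² sin²θ) = 0.3023 m.
v = −0.0933·24.85·0.88620·[1 + 0.0933·0.46330/0.3023] = -2.3485 m/s.
|v| = 2.3485 m/s = 2348.5 mm/s.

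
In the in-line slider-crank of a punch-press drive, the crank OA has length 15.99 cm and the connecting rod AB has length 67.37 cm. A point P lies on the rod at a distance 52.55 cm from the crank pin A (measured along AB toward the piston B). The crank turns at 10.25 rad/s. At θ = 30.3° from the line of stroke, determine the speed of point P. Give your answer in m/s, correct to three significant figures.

1.01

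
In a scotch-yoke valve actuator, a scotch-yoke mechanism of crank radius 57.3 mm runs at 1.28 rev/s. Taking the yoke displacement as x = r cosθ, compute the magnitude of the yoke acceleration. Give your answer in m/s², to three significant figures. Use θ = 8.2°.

ω = 8.042 rad/s (from 1.28 rev/s).
x = r cosθ ⇒ ẍ = −rω² cosθ (ω constant).
|a| = rω²|cosθ| = 0.0573·(8.042)²·|cos 8.2°| = 3.6684 m/s².

3.67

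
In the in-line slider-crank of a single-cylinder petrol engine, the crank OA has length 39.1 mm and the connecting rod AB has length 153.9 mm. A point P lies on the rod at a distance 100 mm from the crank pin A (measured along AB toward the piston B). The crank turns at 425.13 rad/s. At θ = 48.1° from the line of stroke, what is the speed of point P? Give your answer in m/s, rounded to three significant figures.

14.3

ω = 425.1 rad/s.  Crank-pin speed |V_A| = rω = 16.623 m/s, perpendicular to OA.
Rod angle: sinφ = −(r/L) sinθ ⇒ φ = -10.900°; ω_rod = −rω cosθ/√(L²−r²sin²θ) = -73.457 rad/s.
V_P = V_A + ω_rod × AP, with AP = 0.1 m along the rod.
Components: V_Px = −rω sinθ − a·ω_rod·sinφ = -13.761 m/s;  V_Py = rω cosθ + a·ω_rod·cosφ = +3.8879 m/s.
|V_P| = √(V_Px² + V_Py²) = 14.3 m/s.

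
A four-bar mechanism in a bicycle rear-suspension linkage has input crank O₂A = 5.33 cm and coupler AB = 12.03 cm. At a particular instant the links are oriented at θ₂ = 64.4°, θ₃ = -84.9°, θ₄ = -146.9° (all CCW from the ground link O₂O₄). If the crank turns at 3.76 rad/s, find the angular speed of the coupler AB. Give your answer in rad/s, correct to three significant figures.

0.980

ω₂ = 3.76 rad/s
Differentiating the loop-closure r₂e^{iθ₂}+r₃e^{iθ₃}=r₁+r₄e^{iθ₄} gives r₂ω₂e^{iθ₂}+r₃ω₃e^{iθ₃}=r₄ω₄e^{iθ₄}.
Eliminating the other unknown: ω₃ = r₂ω₂ sin(θ₄−θ₂) / [r₃ sin(θ₃−θ₄)].
Numerator sine = +0.51952; denominator sine = +0.88295.
Result = 0.0533·3.76·(+0.51952) / (0.1203·(+0.88295)) = +0.9802 rad/s; magnitude 0.9802 rad/s.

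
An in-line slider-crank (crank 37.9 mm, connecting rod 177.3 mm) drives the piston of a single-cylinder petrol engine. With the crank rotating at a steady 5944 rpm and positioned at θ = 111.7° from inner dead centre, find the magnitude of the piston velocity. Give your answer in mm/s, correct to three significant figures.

ω = 2π·5944/60 = 622.5 rad/s
For an in-line slider-crank, x = r cosθ + √(L² − r² sin²θ), so v = −rω sinθ·[1 + r cosθ/√(L² − r² sin²θ)].
With r = 0.0379 m, L = 0.1773 m, θ = 111.7°: √(L² − r² sin²θ) = 0.17377 m.
v = −0.0379·622.5·0.92913·[1 + 0.0379·-0.36975/0.17377] = -20.152 m/s.
|v| = 20.152 m/s = 20152 mm/s.

20200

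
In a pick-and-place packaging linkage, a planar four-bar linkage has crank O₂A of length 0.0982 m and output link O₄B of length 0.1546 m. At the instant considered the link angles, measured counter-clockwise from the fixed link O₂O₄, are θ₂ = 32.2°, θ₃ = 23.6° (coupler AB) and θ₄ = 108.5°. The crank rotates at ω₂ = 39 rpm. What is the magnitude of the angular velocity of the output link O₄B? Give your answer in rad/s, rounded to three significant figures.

ω₂ = 4.084 rad/s (from 39 rpm).
Differentiating the loop-closure r₂e^{iθ₂}+r₃e^{iθ₃}=r₁+r₄e^{iθ₄} gives r₂ω₂e^{iθ₂}+r₃ω₃e^{iθ₃}=r₄ω₄e^{iθ₄}.
Eliminating the other unknown: ω₄ = r₂ω₂ sin(θ₂−θ₃) / [r₄ sin(θ₄−θ₃)].
Numerator sine = +0.14954; denominator sine = +0.99604.
Result = 0.0982·4.084·(+0.14954) / (0.1546·(+0.99604)) = +0.38946 rad/s; magnitude 0.38946 rad/s.

0.389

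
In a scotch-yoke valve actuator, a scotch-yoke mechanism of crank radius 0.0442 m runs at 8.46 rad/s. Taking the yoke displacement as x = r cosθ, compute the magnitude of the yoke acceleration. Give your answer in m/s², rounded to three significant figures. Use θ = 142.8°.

ω = 8.46 rad/s
x = r cosθ ⇒ ẍ = −rω² cosθ (ω constant).
|a| = rω²|cosθ| = 0.0442·(8.46)²·|cos 142.8°| = 2.5198 m/s².

2.52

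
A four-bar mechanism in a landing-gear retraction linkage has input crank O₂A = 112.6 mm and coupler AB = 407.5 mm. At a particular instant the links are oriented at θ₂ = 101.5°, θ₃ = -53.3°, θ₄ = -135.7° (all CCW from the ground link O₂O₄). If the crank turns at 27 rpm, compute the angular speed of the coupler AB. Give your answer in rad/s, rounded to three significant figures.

ω₂ = 2.827 rad/s (from 27 rpm).
Differentiating the loop-closure r₂e^{iθ₂}+r₃e^{iθ₃}=r₁+r₄e^{iθ₄} gives r₂ω₂e^{iθ₂}+r₃ω₃e^{iθ₃}=r₄ω₄e^{iθ₄}.
Eliminating the other unknown: ω₃ = r₂ω₂ sin(θ₄−θ₂) / [r₃ sin(θ₃−θ₄)].
Numerator sine = +0.84057; denominator sine = +0.99122.
Result = 0.1126·2.827·(+0.84057) / (0.4075·(+0.99122)) = +0.66253 rad/s; magnitude 0.66253 rad/s.

0.663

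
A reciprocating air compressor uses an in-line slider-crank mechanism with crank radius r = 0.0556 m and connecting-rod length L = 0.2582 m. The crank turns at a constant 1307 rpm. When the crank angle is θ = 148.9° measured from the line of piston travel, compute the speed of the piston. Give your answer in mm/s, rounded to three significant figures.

ω = 2π·1307/60 = 136.9 rad/s
For an in-line slider-crank, x = r cosθ + √(L² − r² sin²θ), so v = −rω sinθ·[1 + r cosθ/√(L² − r² sin²θ)].
With r = 0.0556 m, L = 0.2582 m, θ = 148.9°: √(L² − r² sin²θ) = 0.2566 m.
v = −0.0556·136.9·0.51653·[1 + 0.0556·-0.85627/0.2566] = -3.2015 m/s.
|v| = 3.2015 m/s = 3201.5 mm/s.

3200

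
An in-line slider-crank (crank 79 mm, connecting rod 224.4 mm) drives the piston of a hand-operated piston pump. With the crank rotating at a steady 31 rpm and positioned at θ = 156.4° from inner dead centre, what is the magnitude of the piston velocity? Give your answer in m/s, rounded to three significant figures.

ω = 2π·31/60 = 3.246 rad/s
For an in-line slider-crank, x = r cosθ + √(L² − r² sin²θ), so v = −rω sinθ·[1 + r cosθ/√(L² − r² sin²θ)].
With r = 0.079 m, L = 0.2244 m, θ = 156.4°: √(L² − r² sin²θ) = 0.22216 m.
v = −0.079·3.246·0.40035·[1 + 0.079·-0.91636/0.22216] = -0.069216 m/s.
|v| = 0.069216 m/s.

0.0692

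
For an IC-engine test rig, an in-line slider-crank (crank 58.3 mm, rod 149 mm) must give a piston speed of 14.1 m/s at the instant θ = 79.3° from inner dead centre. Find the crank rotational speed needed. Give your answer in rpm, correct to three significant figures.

For an in-line slider-crank, |v_piston| = rω|sinθ|·[1 + r cosθ/√(L² − r² sin²θ)].
With r = 0.0583 m, L = 0.149 m, θ = 79.3°: the bracketed kinematic factor |dx/dθ| = 0.061795 m.
ω = v/|dx/dθ| = 14.1/0.061795 = 228.18 rad/s.
N = 60ω/(2π) = 2178.9 rpm.

2180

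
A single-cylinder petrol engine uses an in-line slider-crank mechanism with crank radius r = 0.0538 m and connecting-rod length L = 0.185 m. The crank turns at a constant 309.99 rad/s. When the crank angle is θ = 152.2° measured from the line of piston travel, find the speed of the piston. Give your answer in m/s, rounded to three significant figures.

ω = 310 rad/s
For an in-line slider-crank, x = r cosθ + √(L² − r² sin²θ), so v = −rω sinθ·[1 + r cosθ/√(L² − r² sin²θ)].
With r = 0.0538 m, L = 0.185 m, θ = 152.2°: √(L² − r² sin²θ) = 0.18329 m.
v = −0.0538·310·0.46639·[1 + 0.0538·-0.88458/0.18329] = -5.7586 m/s.
|v| = 5.7586 m/s.

5.76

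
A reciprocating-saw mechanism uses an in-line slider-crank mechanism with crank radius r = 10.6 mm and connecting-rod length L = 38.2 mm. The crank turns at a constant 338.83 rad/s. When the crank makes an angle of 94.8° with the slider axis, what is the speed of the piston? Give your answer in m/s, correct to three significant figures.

ω = 338.8 rad/s
For an in-line slider-crank, x = r cosθ + √(L² − r² sin²θ), so v = −rω sinθ·[1 + r cosθ/√(L² − r² sin²θ)].
With r = 0.0106 m, L = 0.0382 m, θ = 94.8°: √(L² − r² sin²θ) = 0.036711 m.
v = −0.0106·338.8·0.99649·[1 + 0.0106·-0.08368/0.036711] = -3.4925 m/s.
|v| = 3.4925 m/s.

3.49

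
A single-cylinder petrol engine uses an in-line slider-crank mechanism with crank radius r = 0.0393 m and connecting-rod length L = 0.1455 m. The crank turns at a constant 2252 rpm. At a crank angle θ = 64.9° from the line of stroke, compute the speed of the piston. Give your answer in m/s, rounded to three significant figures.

9.38

ω = 2π·2252/60 = 235.8 rad/s
For an in-line slider-crank, x = r cosθ + √(L² − r² sin²θ), so v = −rω sinθ·[1 + r cosθ/√(L² − r² sin²θ)].
With r = 0.0393 m, L = 0.1455 m, θ = 64.9°: √(L² − r² sin²θ) = 0.14108 m.
v = −0.0393·235.8·0.90557·[1 + 0.0393·0.42420/0.14108] = -9.3846 m/s.
|v| = 9.3846 m/s.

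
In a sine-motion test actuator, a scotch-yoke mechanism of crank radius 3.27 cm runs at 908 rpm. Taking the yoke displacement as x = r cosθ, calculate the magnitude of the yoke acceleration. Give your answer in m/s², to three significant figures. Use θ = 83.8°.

31.9

ω = 95.09 rad/s (from 908 rpm).
x = r cosθ ⇒ ẍ = −rω² cosθ (ω constant).
|a| = rω²|cosθ| = 0.0327·(95.09)²·|cos 83.8°| = 31.93 m/s².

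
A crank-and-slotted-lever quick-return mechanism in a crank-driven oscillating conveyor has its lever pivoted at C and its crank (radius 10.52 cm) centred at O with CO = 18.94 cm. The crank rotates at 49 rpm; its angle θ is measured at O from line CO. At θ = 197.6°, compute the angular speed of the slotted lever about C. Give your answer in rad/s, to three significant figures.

4.54

ω = 5.131 rad/s (from 49 rpm).
Crank pin A relative to C: A = (d + r cosθ, r sinθ); lever angle φ = atan2(r sinθ, d + r cosθ).
Differentiating tanφ: φ̇ = rω(d cosθ + r)/(d² + r² + 2dr cosθ).
d² + r² + 2dr cosθ = |CA|² = 0.00895498 m²;  d cosθ + r = -0.075334 m.
|ω_lever| = |0.1052·5.131·-0.075334| / 0.00895498 = 4.5412 rad/s.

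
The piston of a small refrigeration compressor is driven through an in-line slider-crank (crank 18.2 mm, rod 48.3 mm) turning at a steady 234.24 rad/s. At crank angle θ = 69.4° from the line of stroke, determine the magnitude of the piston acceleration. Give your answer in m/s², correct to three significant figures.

ω = 234.2 rad/s
x(θ) = r cosθ + √(L² − r² sin²θ); with ω constant, a = ω²·d²x/dθ².
d²x/dθ² = −r cosθ − r²(cos2θ)/√u − r⁴ sin²2θ/(4u^{3/2}),  u = L² − r² sin²θ = 0.00204266 m².
Substituting r = 0.0182 m, L = 0.0483 m, θ = 69.4°: d²x/dθ² = -0.001018 m.
a = ω²·d²x/dθ² = (234.2)²·(-0.001018) = -55.855 m/s²;  |a| = 55.855 m/s².

55.9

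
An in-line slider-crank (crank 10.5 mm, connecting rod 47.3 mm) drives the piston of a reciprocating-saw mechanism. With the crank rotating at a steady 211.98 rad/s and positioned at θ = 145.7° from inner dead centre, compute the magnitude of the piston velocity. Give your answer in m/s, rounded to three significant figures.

ω = 212 rad/s
For an in-line slider-crank, x = r cosθ + √(L² − r² sin²θ), so v = −rω sinθ·[1 + r cosθ/√(L² − r² sin²θ)].
With r = 0.0105 m, L = 0.0473 m, θ = 145.7°: √(L² − r² sin²θ) = 0.046928 m.
v = −0.0105·212·0.56353·[1 + 0.0105·-0.82610/0.046928] = -1.0225 m/s.
|v| = 1.0225 m/s.

1.02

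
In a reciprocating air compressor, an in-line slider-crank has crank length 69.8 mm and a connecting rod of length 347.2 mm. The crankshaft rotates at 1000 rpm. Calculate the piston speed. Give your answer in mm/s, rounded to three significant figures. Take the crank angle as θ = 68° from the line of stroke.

ω = 2π·1000/60 = 104.7 rad/s
For an in-line slider-crank, x = r cosθ + √(L² − r² sin²θ), so v = −rω sinθ·[1 + r cosθ/√(L² − r² sin²θ)].
With r = 0.0698 m, L = 0.3472 m, θ = 68°: √(L² − r² sin²θ) = 0.34112 m.
v = −0.0698·104.7·0.92718·[1 + 0.0698·0.37461/0.34112] = -7.2967 m/s.
|v| = 7.2967 m/s = 7296.7 mm/s.

7300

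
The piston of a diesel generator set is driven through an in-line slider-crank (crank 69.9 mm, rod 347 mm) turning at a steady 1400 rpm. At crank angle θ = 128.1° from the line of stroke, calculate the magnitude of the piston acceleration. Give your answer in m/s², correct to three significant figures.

997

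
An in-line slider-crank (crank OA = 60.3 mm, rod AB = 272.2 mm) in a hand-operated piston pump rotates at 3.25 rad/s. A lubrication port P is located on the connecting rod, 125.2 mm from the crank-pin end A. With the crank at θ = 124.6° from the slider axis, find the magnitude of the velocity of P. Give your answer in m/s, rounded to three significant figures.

0.163

ω = 3.25 rad/s.  Crank-pin speed |V_A| = rω = 0.19598 m/s, perpendicular to OA.
Rod angle: sinφ = −(r/L) sinθ ⇒ φ = -10.507°; ω_rod = −rω cosθ/√(L²−r²sin²θ) = +0.4158 rad/s.
V_P = V_A + ω_rod × AP, with AP = 0.1252 m along the rod.
Components: V_Px = −rω sinθ − a·ω_rod·sinφ = -0.15182 m/s;  V_Py = rω cosθ + a·ω_rod·cosφ = -0.060098 m/s.
|V_P| = √(V_Px² + V_Py²) = 0.16328 m/s.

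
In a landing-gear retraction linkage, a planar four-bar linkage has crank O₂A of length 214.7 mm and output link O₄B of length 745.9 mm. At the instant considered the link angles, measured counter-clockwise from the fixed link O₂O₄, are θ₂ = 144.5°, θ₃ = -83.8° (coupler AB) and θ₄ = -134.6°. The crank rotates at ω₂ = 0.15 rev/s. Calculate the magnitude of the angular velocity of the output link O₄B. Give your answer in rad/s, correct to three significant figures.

ω₂ = 0.9425 rad/s (from 0.15 rev/s).
Differentiating the loop-closure r₂e^{iθ₂}+r₃e^{iθ₃}=r₁+r₄e^{iθ₄} gives r₂ω₂e^{iθ₂}+r₃ω₃e^{iθ₃}=r₄ω₄e^{iθ₄}.
Eliminating the other unknown: ω₄ = r₂ω₂ sin(θ₂−θ₃) / [r₄ sin(θ₄−θ₃)].
Numerator sine = -0.74664; denominator sine = -0.77494.
Result = 0.2147·0.9425·(-0.74664) / (0.7459·(-0.77494)) = +0.26137 rad/s; magnitude 0.26137 rad/s.

0.261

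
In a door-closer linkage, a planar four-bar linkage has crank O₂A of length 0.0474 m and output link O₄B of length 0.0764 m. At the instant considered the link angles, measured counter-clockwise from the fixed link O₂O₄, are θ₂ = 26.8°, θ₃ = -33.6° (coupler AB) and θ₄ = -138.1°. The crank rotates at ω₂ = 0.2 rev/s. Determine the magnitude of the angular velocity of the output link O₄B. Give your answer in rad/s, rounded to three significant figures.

ω₂ = 1.257 rad/s (from 0.2 rev/s).
Differentiating the loop-closure r₂e^{iθ₂}+r₃e^{iθ₃}=r₁+r₄e^{iθ₄} gives r₂ω₂e^{iθ₂}+r₃ω₃e^{iθ₃}=r₄ω₄e^{iθ₄}.
Eliminating the other unknown: ω₄ = r₂ω₂ sin(θ₂−θ₃) / [r₄ sin(θ₄−θ₃)].
Numerator sine = +0.86949; denominator sine = -0.96815.
Result = 0.0474·1.257·(+0.86949) / (0.0764·(-0.96815)) = -0.7002 rad/s; magnitude 0.7002 rad/s.

0.700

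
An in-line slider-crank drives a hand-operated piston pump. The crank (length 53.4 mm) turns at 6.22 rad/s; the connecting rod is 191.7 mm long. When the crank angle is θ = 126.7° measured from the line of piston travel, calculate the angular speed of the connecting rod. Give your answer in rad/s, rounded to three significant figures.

ω = 6.22 rad/s
The rod makes angle φ with the slider axis where L sinφ = r sinθ; differentiating, L cosφ·φ̇ = r ω cosθ.
L cosφ = √(L² − r² sin²θ) = 0.18686 m.
|ω_rod| = r ω |cosθ| / √(L² − r² sin²θ) = 0.0534·6.22·0.59763/0.18686 = 1.0623 rad/s.

1.06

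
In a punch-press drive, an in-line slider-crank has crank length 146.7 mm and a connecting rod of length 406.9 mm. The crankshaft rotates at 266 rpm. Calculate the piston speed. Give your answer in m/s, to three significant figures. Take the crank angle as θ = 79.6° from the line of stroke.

ω = 2π·266/60 = 27.86 rad/s
For an in-line slider-crank, x = r cosθ + √(L² − r² sin²θ), so v = −rω sinθ·[1 + r cosθ/√(L² − r² sin²θ)].
With r = 0.1467 m, L = 0.4069 m, θ = 79.6°: √(L² − r² sin²θ) = 0.38046 m.
v = −0.1467·27.86·0.98357·[1 + 0.1467·0.18052/0.38046] = -4.299 m/s.
|v| = 4.299 m/s.

4.30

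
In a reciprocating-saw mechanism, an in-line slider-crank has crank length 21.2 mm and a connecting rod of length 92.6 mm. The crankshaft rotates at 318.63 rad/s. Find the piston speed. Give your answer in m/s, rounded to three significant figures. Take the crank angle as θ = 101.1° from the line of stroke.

ω = 318.6 rad/s
For an in-line slider-crank, x = r cosθ + √(L² − r² sin²θ), so v = −rω sinθ·[1 + r cosθ/√(L² − r² sin²θ)].
With r = 0.0212 m, L = 0.0926 m, θ = 101.1°: √(L² − r² sin²θ) = 0.090233 m.
v = −0.0212·318.6·0.98129·[1 + 0.0212·-0.19252/0.090233] = -6.3288 m/s.
|v| = 6.3288 m/s.

6.33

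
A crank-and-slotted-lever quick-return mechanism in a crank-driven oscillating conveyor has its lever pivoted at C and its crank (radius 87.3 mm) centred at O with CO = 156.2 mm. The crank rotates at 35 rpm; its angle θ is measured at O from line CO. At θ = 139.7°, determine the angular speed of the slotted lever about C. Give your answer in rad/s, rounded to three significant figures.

0.908

ω = 3.665 rad/s (from 35 rpm).
Crank pin A relative to C: A = (d + r cosθ, r sinθ); lever angle φ = atan2(r sinθ, d + r cosθ).
Differentiating tanφ: φ̇ = rω(d cosθ + r)/(d² + r² + 2dr cosθ).
d² + r² + 2dr cosθ = |CA|² = 0.0112198 m²;  d cosθ + r = -0.031829 m.
|ω_lever| = |0.0873·3.665·-0.031829| / 0.0112198 = 0.9077 rad/s.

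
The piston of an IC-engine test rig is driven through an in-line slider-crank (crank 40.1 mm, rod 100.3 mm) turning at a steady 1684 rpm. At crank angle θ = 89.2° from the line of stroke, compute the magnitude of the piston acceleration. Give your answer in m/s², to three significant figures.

ω = 2π·1684/60 = 176.3 rad/s
x(θ) = r cosθ + √(L² − r² sin²θ); with ω constant, a = ω²·d²x/dθ².
d²x/dθ² = −r cosθ − r²(cos2θ)/√u − r⁴ sin²2θ/(4u^{3/2}),  u = L² − r² sin²θ = 0.00845239 m².
Substituting r = 0.0401 m, L = 0.1003 m, θ = 89.2°: d²x/dθ² = +0.016923 m.
a = ω²·d²x/dθ² = (176.3)²·(+0.016923) = +526.28 m/s²;  |a| = 526.28 m/s².

526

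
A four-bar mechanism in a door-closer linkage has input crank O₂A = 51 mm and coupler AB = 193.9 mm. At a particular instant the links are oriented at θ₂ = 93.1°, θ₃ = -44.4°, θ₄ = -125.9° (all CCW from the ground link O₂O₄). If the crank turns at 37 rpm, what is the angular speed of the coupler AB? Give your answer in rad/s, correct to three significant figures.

0.648

ω₂ = 3.875 rad/s (from 37 rpm).
Differentiating the loop-closure r₂e^{iθ₂}+r₃e^{iθ₃}=r₁+r₄e^{iθ₄} gives r₂ω₂e^{iθ₂}+r₃ω₃e^{iθ₃}=r₄ω₄e^{iθ₄}.
Eliminating the other unknown: ω₃ = r₂ω₂ sin(θ₄−θ₂) / [r₃ sin(θ₃−θ₄)].
Numerator sine = +0.62932; denominator sine = +0.98902.
Result = 0.051·3.875·(+0.62932) / (0.1939·(+0.98902)) = +0.64847 rad/s; magnitude 0.64847 rad/s.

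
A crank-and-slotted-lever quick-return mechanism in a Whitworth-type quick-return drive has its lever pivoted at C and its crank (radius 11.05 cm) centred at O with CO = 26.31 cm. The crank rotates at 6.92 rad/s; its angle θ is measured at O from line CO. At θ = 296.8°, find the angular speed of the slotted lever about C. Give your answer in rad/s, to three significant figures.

ω = 6.92 rad/s
Crank pin A relative to C: A = (d + r cosθ, r sinθ); lever angle φ = atan2(r sinθ, d + r cosθ).
Differentiating tanφ: φ̇ = rω(d cosθ + r)/(d² + r² + 2dr cosθ).
d² + r² + 2dr cosθ = |CA|² = 0.107648 m²;  d cosθ + r = +0.22913 m.
|ω_lever| = |0.1105·6.92·+0.22913| / 0.107648 = 1.6276 rad/s.

1.63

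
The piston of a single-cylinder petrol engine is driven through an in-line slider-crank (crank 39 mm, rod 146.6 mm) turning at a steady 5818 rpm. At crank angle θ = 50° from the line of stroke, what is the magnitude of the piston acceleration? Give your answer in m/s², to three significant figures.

8690

ω = 2π·5818/60 = 609.3 rad/s
x(θ) = r cosθ + √(L² − r² sin²θ); with ω constant, a = ω²·d²x/dθ².
d²x/dθ² = −r cosθ − r²(cos2θ)/√u − r⁴ sin²2θ/(4u^{3/2}),  u = L² − r² sin²θ = 0.020599 m².
Substituting r = 0.039 m, L = 0.1466 m, θ = 50°: d²x/dθ² = -0.023418 m.
a = ω²·d²x/dθ² = (609.3)²·(-0.023418) = -8692.8 m/s²;  |a| = 8692.8 m/s².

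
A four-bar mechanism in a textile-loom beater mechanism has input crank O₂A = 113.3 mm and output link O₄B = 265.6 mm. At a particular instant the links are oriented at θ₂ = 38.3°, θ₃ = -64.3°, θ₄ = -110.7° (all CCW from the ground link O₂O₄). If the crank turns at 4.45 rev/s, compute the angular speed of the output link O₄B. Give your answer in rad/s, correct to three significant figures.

ω₂ = 27.96 rad/s (from 4.45 rev/s).
Differentiating the loop-closure r₂e^{iθ₂}+r₃e^{iθ₃}=r₁+r₄e^{iθ₄} gives r₂ω₂e^{iθ₂}+r₃ω₃e^{iθ₃}=r₄ω₄e^{iθ₄}.
Eliminating the other unknown: ω₄ = r₂ω₂ sin(θ₂−θ₃) / [r₄ sin(θ₄−θ₃)].
Numerator sine = +0.97592; denominator sine = -0.72417.
Result = 0.1133·27.96·(+0.97592) / (0.2656·(-0.72417)) = -16.074 rad/s; magnitude 16.074 rad/s.

16.1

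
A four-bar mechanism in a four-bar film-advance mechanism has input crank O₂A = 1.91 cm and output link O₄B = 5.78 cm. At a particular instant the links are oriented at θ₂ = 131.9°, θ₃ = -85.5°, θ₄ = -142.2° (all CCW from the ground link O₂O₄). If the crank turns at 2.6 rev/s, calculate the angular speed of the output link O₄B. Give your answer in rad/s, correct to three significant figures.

ω₂ = 16.34 rad/s (from 2.6 rev/s).
Differentiating the loop-closure r₂e^{iθ₂}+r₃e^{iθ₃}=r₁+r₄e^{iθ₄} gives r₂ω₂e^{iθ₂}+r₃ω₃e^{iθ₃}=r₄ω₄e^{iθ₄}.
Eliminating the other unknown: ω₄ = r₂ω₂ sin(θ₂−θ₃) / [r₄ sin(θ₄−θ₃)].
Numerator sine = -0.60738; denominator sine = -0.83581.
Result = 0.0191·16.34·(-0.60738) / (0.0578·(-0.83581)) = +3.9229 rad/s; magnitude 3.9229 rad/s.

3.92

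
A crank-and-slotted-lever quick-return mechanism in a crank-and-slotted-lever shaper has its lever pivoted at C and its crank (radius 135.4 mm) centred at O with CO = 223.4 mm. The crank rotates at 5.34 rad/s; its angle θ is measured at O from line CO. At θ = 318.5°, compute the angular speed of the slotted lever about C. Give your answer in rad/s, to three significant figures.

ω = 5.34 rad/s
Crank pin A relative to C: A = (d + r cosθ, r sinθ); lever angle φ = atan2(r sinθ, d + r cosθ).
Differentiating tanφ: φ̇ = rω(d cosθ + r)/(d² + r² + 2dr cosθ).
d² + r² + 2dr cosθ = |CA|² = 0.11355 m²;  d cosθ + r = +0.30272 m.
|ω_lever| = |0.1354·5.34·+0.30272| / 0.11355 = 1.9276 rad/s.

1.93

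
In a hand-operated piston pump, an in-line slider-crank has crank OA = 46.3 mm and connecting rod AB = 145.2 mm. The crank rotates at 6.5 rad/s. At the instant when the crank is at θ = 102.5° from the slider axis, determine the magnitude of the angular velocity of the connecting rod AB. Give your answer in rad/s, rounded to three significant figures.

ω = 6.5 rad/s
The rod makes angle φ with the slider axis where L sinφ = r sinθ; differentiating, L cosφ·φ̇ = r ω cosθ.
L cosφ = √(L² − r² sin²θ) = 0.13798 m.
|ω_rod| = r ω |cosθ| / √(L² − r² sin²θ) = 0.0463·6.5·0.21644/0.13798 = 0.47206 rad/s.

0.472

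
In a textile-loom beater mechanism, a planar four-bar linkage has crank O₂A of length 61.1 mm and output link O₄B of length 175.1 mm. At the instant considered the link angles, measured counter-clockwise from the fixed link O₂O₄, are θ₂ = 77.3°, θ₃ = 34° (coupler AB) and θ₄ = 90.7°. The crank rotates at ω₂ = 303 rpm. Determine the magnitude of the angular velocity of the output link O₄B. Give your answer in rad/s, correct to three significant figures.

ω₂ = 31.73 rad/s (from 303 rpm).
Differentiating the loop-closure r₂e^{iθ₂}+r₃e^{iθ₃}=r₁+r₄e^{iθ₄} gives r₂ω₂e^{iθ₂}+r₃ω₃e^{iθ₃}=r₄ω₄e^{iθ₄}.
Eliminating the other unknown: ω₄ = r₂ω₂ sin(θ₂−θ₃) / [r₄ sin(θ₄−θ₃)].
Numerator sine = +0.68582; denominator sine = +0.83581.
Result = 0.0611·31.73·(+0.68582) / (0.1751·(+0.83581)) = +9.0851 rad/s; magnitude 9.0851 rad/s.

9.09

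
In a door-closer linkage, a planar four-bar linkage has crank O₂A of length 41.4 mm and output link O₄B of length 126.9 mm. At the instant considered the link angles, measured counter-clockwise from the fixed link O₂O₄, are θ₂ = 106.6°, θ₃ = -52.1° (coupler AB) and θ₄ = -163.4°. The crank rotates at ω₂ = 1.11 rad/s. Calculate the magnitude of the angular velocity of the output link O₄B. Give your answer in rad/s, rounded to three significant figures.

ω₂ = 1.11 rad/s
Differentiating the loop-closure r₂e^{iθ₂}+r₃e^{iθ₃}=r₁+r₄e^{iθ₄} gives r₂ω₂e^{iθ₂}+r₃ω₃e^{iθ₃}=r₄ω₄e^{iθ₄}.
Eliminating the other unknown: ω₄ = r₂ω₂ sin(θ₂−θ₃) / [r₄ sin(θ₄−θ₃)].
Numerator sine = +0.36325; denominator sine = -0.93169.
Result = 0.0414·1.11·(+0.36325) / (0.1269·(-0.93169)) = -0.14119 rad/s; magnitude 0.14119 rad/s.

0.141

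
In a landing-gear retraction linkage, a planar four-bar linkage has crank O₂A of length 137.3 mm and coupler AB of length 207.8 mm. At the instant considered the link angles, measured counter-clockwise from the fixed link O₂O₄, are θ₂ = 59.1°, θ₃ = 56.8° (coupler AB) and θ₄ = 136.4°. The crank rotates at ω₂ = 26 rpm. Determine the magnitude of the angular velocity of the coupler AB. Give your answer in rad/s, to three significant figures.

1.78

ω₂ = 2.723 rad/s (from 26 rpm).
Differentiating the loop-closure r₂e^{iθ₂}+r₃e^{iθ₃}=r₁+r₄e^{iθ₄} gives r₂ω₂e^{iθ₂}+r₃ω₃e^{iθ₃}=r₄ω₄e^{iθ₄}.
Eliminating the other unknown: ω₃ = r₂ω₂ sin(θ₄−θ₂) / [r₃ sin(θ₃−θ₄)].
Numerator sine = +0.97553; denominator sine = -0.98357.
Result = 0.1373·2.723·(+0.97553) / (0.2078·(-0.98357)) = -1.7843 rad/s; magnitude 1.7843 rad/s.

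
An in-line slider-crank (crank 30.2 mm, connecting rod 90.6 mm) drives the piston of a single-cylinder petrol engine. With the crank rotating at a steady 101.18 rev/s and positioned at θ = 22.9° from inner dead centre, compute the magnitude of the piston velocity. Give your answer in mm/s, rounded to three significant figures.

9780

ω = 2π·101 = 635.7 rad/s
For an in-line slider-crank, x = r cosθ + √(L² − r² sin²θ), so v = −rω sinθ·[1 + r cosθ/√(L² − r² sin²θ)].
With r = 0.0302 m, L = 0.0906 m, θ = 22.9°: √(L² − r² sin²θ) = 0.089835 m.
v = −0.0302·635.7·0.38912·[1 + 0.0302·0.92119/0.089835] = -9.7844 m/s.
|v| = 9.7844 m/s = 9784.4 mm/s.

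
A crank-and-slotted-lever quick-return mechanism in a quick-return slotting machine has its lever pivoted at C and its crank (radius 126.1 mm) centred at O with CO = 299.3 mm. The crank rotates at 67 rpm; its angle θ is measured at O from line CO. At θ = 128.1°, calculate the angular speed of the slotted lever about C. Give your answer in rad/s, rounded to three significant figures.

0.880

ω = 7.016 rad/s (from 67 rpm).
Crank pin A relative to C: A = (d + r cosθ, r sinθ); lever angle φ = atan2(r sinθ, d + r cosθ).
Differentiating tanφ: φ̇ = rω(d cosθ + r)/(d² + r² + 2dr cosθ).
d² + r² + 2dr cosθ = |CA|² = 0.0589057 m²;  d cosθ + r = -0.058579 m.
|ω_lever| = |0.1261·7.016·-0.058579| / 0.0589057 = 0.87984 rad/s.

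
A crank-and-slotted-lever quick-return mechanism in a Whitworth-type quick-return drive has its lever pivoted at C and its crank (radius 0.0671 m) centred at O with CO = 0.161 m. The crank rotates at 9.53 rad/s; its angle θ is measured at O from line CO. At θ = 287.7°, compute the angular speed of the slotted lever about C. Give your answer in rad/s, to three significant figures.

2.01

ω = 9.53 rad/s
Crank pin A relative to C: A = (d + r cosθ, r sinθ); lever angle φ = atan2(r sinθ, d + r cosθ).
Differentiating tanφ: φ̇ = rω(d cosθ + r)/(d² + r² + 2dr cosθ).
d² + r² + 2dr cosθ = |CA|² = 0.0369924 m²;  d cosθ + r = +0.11605 m.
|ω_lever| = |0.0671·9.53·+0.11605| / 0.0369924 = 2.0061 rad/s.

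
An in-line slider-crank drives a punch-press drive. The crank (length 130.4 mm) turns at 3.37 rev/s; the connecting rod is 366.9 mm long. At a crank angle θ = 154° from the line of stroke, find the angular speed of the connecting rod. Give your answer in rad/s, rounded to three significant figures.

6.85

ω = 21.17 rad/s (converted from 3.37 rev/s).
The rod makes angle φ with the slider axis where L sinφ = r sinθ; differentiating, L cosφ·φ̇ = r ω cosθ.
L cosφ = √(L² − r² sin²θ) = 0.36242 m.
|ω_rod| = r ω |cosθ| / √(L² − r² sin²θ) = 0.1304·21.17·0.89879/0.36242 = 6.8476 rad/s.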